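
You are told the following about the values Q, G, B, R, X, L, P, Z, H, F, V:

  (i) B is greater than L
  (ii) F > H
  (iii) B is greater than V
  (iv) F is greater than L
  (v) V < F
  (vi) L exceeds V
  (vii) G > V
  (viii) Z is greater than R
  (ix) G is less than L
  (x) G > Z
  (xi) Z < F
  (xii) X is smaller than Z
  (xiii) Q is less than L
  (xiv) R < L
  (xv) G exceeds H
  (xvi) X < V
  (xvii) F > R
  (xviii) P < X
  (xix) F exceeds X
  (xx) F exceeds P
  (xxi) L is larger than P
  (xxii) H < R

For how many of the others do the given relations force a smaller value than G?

6

From G the given relations immediately reach V, H, Z.
From those, X, R — 5 in total.
From those, P — 6 in total.
No other element is forced below G by the given relations, so the count is 6.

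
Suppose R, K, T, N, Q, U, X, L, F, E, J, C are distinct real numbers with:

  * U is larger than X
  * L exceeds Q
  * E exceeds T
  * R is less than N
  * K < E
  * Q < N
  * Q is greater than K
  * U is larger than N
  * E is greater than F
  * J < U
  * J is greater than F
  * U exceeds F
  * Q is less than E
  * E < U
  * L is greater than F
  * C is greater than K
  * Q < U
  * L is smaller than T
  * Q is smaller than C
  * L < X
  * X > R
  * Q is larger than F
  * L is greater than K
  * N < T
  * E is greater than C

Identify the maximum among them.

F is not greatest since F < Q; K is not greatest since K < Q; Q is not greatest since Q < L; R is not greatest since R < X; J is not greatest since J < U; L is not greatest since L < X; X is not greatest since X < U; C is not greatest since C < E; N is not greatest since N < T; T is not greatest since T < E; E is not greatest since E < U.
Only U has nothing above it, so U is the maximum.

U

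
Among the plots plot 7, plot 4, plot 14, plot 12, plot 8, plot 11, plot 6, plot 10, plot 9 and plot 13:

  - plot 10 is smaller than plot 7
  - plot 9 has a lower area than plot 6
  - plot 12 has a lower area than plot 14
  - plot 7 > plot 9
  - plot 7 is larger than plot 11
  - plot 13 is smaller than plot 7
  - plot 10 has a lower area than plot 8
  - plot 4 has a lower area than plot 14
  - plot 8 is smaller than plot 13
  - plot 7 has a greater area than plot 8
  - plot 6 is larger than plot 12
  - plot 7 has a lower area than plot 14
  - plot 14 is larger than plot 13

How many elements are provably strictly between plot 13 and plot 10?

1

The relations place plot 10 below plot 13. An element lies strictly between them when it is forced above plot 10 and also forced below plot 13.
Above plot 10: {plot 8, plot 7, plot 14}. Below plot 13: {plot 8}.
Intersection: {plot 8} — 1.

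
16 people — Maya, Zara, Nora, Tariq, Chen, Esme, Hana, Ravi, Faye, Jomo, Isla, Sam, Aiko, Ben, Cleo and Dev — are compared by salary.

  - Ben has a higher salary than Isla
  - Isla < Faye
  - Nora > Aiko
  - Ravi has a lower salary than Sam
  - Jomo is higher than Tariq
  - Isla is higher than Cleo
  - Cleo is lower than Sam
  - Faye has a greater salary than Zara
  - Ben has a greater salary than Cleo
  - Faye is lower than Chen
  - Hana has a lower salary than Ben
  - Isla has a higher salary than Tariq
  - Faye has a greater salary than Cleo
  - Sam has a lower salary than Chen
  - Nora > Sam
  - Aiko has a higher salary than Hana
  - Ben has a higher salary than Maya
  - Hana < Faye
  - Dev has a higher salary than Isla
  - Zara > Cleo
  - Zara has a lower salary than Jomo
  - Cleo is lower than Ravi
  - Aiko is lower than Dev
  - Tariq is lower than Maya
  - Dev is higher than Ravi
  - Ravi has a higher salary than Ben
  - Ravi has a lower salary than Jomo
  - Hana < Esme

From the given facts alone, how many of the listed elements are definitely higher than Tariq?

10

Directly above Tariq: Isla, Maya, Jomo.
One step further: Faye, Ben, Dev (6 so far).
One step further: Ravi, Chen (8 so far).
One step further: Sam (9 so far).
One step further: Nora (10 so far).
Nothing else is reachable above Tariq; 10 in all.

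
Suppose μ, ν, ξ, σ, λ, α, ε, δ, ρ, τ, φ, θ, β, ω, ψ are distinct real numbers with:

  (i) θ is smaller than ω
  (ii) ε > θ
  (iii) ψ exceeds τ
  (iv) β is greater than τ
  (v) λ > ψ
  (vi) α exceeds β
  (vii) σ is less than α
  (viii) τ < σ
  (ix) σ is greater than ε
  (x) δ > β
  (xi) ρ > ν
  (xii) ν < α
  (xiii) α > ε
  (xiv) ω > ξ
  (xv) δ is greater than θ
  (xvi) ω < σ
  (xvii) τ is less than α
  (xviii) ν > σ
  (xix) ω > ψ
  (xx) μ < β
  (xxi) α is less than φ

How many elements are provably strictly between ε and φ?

3

Chaining upward from ε reaches: σ, ν, ρ, α.
Chaining downward from φ reaches: τ, ξ, ψ, θ, μ, β, ω, σ, ν, α.
Strictly between ε and φ are those in both lists: σ, ν, α — 3 elements.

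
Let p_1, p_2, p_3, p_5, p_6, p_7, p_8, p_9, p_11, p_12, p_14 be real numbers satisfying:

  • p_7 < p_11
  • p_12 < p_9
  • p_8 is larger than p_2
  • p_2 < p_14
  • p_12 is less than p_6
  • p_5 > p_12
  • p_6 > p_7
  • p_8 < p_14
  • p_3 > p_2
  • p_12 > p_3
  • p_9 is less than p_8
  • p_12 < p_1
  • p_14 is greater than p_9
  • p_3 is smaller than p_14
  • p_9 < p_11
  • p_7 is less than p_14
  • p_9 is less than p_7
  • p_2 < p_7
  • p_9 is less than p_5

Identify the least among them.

p_2

Chaining upward from p_2: directly above it, p_3, p_7, p_8, p_14; then p_12, p_6, p_11; then p_9, p_1, p_5.
That covers every other element, and nothing is given below p_2, so p_2 is the least.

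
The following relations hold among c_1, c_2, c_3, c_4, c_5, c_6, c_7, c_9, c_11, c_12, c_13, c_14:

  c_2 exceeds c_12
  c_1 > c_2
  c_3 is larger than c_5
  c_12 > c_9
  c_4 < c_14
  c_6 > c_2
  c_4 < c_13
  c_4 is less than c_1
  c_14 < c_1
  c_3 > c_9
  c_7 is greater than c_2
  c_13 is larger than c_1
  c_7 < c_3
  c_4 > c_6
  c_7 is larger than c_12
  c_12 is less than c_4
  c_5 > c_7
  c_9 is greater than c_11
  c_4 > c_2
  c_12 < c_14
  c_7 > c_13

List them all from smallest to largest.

The consecutive links are each given: c_11 < c_9; c_9 < c_12; c_12 < c_2; c_2 < c_6; c_6 < c_4; c_4 < c_14; c_14 < c_1; c_1 < c_13; c_13 < c_7; c_7 < c_5; c_5 < c_3.

c_11 < c_9 < c_12 < c_2 < c_6 < c_4 < c_14 < c_1 < c_13 < c_7 < c_5 < c_3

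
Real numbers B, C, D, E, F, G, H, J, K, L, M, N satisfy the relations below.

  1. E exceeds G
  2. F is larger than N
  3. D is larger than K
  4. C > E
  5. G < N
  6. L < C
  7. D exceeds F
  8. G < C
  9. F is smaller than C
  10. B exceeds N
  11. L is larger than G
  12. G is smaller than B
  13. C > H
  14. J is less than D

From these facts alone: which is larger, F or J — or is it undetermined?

undetermined

Following every chain through F: above F we get C, D; below F we get G, N.
J is not reached, and no chain runs the other way from J to F.
So the given relations leave the order of F and J undetermined.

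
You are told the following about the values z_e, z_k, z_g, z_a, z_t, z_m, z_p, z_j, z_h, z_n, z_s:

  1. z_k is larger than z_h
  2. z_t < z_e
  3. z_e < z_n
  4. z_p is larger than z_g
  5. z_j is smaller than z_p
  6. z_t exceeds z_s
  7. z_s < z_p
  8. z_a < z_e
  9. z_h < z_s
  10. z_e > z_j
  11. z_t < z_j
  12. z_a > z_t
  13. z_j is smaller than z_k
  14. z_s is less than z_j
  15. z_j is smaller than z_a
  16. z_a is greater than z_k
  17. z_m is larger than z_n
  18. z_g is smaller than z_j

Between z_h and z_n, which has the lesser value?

z_h

z_h < z_s < z_t < z_j < z_k < z_a < z_e < z_n, by transitivity through z_s, z_t, z_j, z_k, z_a, z_e.
So z_h < z_n; z_h is the smaller of the two.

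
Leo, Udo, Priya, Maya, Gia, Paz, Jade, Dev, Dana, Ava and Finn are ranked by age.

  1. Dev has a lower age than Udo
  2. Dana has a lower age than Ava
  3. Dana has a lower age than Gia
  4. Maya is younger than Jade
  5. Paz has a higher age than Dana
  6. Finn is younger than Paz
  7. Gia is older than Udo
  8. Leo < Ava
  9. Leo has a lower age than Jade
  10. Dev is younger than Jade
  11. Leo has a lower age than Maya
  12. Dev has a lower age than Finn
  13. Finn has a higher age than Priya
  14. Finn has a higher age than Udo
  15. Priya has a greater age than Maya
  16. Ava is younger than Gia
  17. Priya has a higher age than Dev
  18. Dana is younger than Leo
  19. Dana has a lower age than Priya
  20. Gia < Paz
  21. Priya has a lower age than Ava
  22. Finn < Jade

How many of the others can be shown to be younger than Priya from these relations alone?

The elements the relations force below Priya are Dana, Dev, Leo, Maya — no chain reaches any other.
That is 4.

4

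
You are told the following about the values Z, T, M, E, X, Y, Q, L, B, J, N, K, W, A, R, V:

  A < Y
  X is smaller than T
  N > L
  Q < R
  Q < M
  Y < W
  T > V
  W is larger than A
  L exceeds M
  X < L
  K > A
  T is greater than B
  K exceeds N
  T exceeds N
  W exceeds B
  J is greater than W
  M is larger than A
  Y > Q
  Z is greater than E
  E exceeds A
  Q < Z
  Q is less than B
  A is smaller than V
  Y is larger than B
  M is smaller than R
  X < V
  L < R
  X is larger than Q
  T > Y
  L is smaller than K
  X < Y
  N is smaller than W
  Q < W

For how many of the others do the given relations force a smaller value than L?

4

Directly below L: M, X.
One step further: A, Q (4 so far).
No other element is forced below L by the given relations, so the count is 4.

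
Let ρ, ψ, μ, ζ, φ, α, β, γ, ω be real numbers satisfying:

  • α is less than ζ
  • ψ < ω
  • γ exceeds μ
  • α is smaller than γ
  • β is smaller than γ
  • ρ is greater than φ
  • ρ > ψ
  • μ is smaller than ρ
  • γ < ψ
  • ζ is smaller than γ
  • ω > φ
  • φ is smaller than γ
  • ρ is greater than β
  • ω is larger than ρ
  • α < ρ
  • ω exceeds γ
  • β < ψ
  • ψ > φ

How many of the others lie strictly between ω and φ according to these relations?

3

Chaining upward from φ reaches: γ, ψ, ρ.
Chaining downward from ω reaches: α, ζ, μ, β, γ, ψ, ρ.
Strictly between φ and ω are those in both lists: γ, ψ, ρ — 3 elements.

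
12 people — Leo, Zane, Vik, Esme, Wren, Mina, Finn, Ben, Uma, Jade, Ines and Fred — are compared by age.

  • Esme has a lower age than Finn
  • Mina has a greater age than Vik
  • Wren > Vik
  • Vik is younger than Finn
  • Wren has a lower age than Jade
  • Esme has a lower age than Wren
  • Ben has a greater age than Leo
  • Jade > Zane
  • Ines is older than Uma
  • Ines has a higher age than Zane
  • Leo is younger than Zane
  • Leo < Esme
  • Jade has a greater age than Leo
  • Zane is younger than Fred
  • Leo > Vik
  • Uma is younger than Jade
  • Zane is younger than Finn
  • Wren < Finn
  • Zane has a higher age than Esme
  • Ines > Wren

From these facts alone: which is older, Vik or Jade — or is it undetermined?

Jade

Vik < Leo and Leo < Esme give Vik < Esme.
Then Esme < Wren extends the chain to Wren.
With Wren < Jade: Vik < Leo < Esme < Wren < Jade.
So Jade is older.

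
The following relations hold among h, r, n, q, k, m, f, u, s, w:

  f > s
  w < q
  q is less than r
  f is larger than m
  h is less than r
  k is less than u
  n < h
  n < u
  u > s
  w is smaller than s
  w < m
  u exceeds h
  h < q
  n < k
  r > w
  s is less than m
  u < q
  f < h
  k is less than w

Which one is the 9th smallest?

The consecutive relations fix a unique order: n < k < w < s < m < f < h < u < q < r.
Counting 9 from the smallest end gives q.

q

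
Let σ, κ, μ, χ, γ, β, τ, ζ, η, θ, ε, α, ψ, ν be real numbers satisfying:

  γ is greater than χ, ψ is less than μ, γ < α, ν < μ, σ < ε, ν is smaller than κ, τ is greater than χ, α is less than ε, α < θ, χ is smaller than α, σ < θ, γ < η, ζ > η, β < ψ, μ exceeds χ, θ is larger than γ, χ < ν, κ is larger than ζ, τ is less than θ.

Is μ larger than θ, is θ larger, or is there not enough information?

undetermined

Following every chain through θ: below θ we get χ, σ, γ, τ, α.
μ is not reached, and no chain runs the other way from μ to θ.
So the given relations leave the order of θ and μ undetermined.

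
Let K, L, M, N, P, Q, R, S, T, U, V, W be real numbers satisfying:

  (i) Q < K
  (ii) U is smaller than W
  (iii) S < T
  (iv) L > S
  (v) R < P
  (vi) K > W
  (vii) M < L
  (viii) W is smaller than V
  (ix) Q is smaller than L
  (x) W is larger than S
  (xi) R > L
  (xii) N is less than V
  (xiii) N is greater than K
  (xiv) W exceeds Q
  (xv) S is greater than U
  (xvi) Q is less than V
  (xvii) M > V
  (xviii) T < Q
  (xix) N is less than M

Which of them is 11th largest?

S

Piecing the relations together gives one ordering: U < S < T < Q < W < K < N < V < M < L < R < P.
Counting 11 from the largest end gives S.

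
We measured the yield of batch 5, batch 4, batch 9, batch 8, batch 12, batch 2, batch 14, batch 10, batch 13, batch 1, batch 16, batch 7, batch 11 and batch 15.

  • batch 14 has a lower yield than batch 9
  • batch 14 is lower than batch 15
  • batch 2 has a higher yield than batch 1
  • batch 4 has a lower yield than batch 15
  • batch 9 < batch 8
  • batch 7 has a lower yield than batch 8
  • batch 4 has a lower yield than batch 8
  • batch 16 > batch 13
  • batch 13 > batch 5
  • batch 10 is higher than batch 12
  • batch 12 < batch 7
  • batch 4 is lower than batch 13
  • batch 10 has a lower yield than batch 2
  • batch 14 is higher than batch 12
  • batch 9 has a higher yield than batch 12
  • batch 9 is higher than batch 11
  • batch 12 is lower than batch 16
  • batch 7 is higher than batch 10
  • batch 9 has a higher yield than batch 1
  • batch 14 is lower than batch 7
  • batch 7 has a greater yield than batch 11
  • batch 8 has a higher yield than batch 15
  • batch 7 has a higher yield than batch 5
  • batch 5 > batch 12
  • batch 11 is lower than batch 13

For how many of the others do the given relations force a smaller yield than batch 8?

From batch 8 the given relations immediately reach batch 4, batch 15, batch 9, batch 7.
From those, batch 1, batch 12, batch 10, batch 14, batch 5, batch 11 — 10 in total.
Nothing else is reachable below batch 8; 10 in all.

10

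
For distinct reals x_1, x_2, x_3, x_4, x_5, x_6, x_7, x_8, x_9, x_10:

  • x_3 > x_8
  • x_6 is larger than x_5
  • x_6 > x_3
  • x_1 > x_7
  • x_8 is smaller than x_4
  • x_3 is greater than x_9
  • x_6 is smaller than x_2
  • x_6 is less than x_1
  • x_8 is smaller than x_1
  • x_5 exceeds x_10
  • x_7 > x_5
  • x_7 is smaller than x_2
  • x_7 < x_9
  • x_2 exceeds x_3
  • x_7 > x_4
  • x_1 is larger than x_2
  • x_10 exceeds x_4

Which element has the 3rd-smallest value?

x_10

Chaining the given pairs: x_8 < x_4 < x_10 < x_5 < x_7 < x_9 < x_3 < x_6 < x_2 < x_1.
The 3rd smallest is x_10.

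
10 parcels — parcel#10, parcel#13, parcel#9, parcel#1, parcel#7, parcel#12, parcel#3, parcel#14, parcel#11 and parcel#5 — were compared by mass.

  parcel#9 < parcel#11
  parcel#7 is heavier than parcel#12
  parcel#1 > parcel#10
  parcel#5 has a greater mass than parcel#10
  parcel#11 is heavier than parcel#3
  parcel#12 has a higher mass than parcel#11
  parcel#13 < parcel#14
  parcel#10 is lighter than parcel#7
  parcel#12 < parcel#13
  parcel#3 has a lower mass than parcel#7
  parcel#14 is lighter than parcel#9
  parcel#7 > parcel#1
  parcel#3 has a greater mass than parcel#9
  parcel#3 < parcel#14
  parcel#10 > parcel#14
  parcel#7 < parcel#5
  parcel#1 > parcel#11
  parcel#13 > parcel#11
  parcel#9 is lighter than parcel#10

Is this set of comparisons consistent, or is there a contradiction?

Chaining the given relations yields parcel#9 < parcel#3 < parcel#11 < parcel#12 < parcel#13 < parcel#14, so parcel#9 < parcel#14. But one relation states parcel#14 < parcel#9. These cannot both hold.

inconsistent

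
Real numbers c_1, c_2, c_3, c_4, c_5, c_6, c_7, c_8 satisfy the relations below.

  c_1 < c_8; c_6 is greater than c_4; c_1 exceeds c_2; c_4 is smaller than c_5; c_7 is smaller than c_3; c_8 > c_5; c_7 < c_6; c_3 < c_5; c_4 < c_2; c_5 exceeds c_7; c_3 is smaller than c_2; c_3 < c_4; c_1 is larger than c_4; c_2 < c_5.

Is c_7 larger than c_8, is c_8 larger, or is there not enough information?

c_8

The relevant relations are c_7 < c_3; c_3 < c_4; c_4 < c_5; c_5 < c_8.
Together: c_7 < c_3 < c_4 < c_5 < c_8.
So c_8 is larger.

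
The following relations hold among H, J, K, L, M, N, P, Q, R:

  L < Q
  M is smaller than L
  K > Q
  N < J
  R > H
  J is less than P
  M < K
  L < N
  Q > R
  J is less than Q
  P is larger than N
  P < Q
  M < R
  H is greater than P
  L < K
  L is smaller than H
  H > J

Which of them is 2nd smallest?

The consecutive relations fix a unique order: M < L < N < J < P < H < R < Q < K.
Counting 2 from the smallest end gives L.

L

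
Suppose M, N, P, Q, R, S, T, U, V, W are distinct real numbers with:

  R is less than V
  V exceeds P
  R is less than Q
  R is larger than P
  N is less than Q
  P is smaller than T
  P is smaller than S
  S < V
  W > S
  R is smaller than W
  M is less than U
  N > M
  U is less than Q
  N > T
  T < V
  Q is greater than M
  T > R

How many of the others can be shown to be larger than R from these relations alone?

Directly above R: W, T, Q, V.
One step further: N (5 so far).
Nothing else is reachable above R; 5 in all.

5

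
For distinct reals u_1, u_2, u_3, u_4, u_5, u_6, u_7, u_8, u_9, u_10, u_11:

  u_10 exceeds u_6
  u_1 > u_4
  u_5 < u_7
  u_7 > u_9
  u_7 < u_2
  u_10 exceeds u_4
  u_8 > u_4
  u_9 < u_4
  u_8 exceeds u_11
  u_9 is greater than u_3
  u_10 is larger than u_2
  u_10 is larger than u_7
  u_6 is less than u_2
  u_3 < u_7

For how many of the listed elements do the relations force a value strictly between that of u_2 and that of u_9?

1

Chaining upward from u_9 reaches: u_4, u_8, u_7, u_1, u_10.
Chaining downward from u_2 reaches: u_6, u_3, u_5, u_7.
Strictly between u_9 and u_2 are those in both lists: u_7 — 1 element.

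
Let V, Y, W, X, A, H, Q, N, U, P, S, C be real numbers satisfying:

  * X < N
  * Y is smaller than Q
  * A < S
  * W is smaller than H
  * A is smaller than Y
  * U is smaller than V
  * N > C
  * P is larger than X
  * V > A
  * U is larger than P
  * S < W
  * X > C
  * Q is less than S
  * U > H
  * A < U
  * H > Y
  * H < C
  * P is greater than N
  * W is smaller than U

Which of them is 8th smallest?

X

Chaining the given pairs: A < Y < Q < S < W < H < C < X < N < P < U < V.
Counting 8 from the smallest end gives X.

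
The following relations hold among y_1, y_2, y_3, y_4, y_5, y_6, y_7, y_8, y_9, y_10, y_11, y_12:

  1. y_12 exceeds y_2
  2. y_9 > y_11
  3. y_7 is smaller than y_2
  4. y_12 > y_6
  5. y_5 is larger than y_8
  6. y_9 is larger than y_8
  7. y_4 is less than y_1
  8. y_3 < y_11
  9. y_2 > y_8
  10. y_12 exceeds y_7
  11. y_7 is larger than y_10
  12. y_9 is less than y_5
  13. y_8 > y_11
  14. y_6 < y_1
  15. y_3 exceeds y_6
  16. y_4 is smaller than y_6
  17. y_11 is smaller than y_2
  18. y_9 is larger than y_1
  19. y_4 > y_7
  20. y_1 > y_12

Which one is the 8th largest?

The consecutive relations fix a unique order: y_10 < y_7 < y_4 < y_6 < y_3 < y_11 < y_8 < y_2 < y_12 < y_1 < y_9 < y_5.
Counting 8 from the largest end gives y_3.

y_3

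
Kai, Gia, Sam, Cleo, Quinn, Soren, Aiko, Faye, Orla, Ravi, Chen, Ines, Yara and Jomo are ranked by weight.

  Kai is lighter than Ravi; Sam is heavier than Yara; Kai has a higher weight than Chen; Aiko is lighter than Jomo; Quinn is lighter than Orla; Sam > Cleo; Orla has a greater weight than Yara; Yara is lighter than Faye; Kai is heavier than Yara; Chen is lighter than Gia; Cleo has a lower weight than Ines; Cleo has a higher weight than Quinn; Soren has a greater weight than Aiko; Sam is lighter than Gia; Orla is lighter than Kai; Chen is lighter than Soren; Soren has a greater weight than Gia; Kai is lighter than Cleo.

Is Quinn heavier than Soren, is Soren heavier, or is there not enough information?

Quinn < Orla < Kai < Cleo < Sam < Gia < Soren, by transitivity through Orla, Kai, Cleo, Sam, Gia.
So Soren is heavier.

Soren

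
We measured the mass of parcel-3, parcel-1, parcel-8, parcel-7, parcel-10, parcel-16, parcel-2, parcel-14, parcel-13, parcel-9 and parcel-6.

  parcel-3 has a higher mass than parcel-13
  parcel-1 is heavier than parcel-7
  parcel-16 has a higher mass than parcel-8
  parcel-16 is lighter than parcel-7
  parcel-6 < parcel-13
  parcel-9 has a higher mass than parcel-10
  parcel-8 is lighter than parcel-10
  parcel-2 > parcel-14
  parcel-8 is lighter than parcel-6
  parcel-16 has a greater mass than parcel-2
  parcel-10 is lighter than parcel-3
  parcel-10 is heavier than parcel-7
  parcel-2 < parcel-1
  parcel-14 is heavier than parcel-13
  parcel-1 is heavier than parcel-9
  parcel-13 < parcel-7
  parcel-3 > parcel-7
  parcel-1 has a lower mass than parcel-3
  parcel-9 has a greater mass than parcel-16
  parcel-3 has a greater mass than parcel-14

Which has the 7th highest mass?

Chaining the given pairs: parcel-8 < parcel-6 < parcel-13 < parcel-14 < parcel-2 < parcel-16 < parcel-7 < parcel-10 < parcel-9 < parcel-1 < parcel-3.
The 7th largest is parcel-2.

parcel-2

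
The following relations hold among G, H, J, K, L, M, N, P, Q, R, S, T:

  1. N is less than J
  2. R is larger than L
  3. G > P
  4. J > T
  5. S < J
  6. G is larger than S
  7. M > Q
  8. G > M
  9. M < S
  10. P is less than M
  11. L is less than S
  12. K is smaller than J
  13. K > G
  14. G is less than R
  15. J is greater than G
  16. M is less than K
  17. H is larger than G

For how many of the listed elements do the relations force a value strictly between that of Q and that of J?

The relations place Q below J. An element lies strictly between them when it is forced above Q and also forced below J.
Above Q: {M, S, G, K, R, H}. Below J: {T, P, L, M, S, G, K, N}.
Intersection: {M, S, G, K} — 4.

4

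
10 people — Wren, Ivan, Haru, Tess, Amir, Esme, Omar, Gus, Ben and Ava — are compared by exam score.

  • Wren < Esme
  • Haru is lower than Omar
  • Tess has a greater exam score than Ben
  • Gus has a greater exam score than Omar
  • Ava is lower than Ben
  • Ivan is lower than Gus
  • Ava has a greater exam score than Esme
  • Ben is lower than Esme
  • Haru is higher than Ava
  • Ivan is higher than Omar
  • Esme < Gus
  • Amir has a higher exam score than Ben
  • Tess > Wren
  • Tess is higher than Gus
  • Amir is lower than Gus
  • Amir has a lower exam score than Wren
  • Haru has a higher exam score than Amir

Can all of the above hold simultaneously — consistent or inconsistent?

inconsistent

Chaining the given relations yields Ben < Amir < Wren < Esme < Ava, so Ben < Ava. But one relation states Ava < Ben. These cannot both hold.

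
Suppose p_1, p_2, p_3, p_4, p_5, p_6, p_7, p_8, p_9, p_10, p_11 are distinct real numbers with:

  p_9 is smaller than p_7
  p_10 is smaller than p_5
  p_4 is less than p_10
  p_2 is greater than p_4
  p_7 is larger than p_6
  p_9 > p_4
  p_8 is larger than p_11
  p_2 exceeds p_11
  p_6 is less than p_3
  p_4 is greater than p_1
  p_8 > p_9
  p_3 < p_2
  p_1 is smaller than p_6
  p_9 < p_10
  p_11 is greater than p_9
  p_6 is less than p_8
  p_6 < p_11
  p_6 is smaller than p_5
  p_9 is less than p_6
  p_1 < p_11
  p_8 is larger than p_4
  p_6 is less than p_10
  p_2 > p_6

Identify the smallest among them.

p_4 is not least since p_1 < p_4; p_9 is not least since p_4 < p_9; p_6 is not least since p_1 < p_6; p_10 is not least since p_6 < p_10; p_3 is not least since p_6 < p_3; p_11 is not least since p_6 < p_11; p_2 is not least since p_6 < p_2; p_7 is not least since p_9 < p_7; p_8 is not least since p_4 < p_8; p_5 is not least since p_6 < p_5.
Only p_1 has nothing below it, so p_1 is the smallest.

p_1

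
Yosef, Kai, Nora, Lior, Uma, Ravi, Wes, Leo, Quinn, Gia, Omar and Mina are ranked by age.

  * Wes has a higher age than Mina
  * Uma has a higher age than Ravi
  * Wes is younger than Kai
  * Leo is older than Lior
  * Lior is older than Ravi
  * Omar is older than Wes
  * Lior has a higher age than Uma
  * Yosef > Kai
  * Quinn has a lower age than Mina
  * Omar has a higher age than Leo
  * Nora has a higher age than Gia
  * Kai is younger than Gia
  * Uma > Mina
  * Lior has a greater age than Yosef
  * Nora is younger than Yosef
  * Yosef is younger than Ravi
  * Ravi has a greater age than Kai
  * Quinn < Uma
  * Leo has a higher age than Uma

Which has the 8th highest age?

The consecutive relations fix a unique order: Quinn < Mina < Wes < Kai < Gia < Nora < Yosef < Ravi < Uma < Lior < Leo < Omar.
The 8th largest is Gia.

Gia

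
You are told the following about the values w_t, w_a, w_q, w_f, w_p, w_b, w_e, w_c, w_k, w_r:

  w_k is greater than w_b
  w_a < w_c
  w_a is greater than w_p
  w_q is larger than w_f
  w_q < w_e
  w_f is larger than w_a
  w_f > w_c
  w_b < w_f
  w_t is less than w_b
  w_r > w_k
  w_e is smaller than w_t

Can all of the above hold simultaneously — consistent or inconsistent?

Chaining the given relations yields w_f < w_q < w_e < w_t < w_b, so w_f < w_b. But one relation states w_b < w_f. These cannot both hold.

inconsistent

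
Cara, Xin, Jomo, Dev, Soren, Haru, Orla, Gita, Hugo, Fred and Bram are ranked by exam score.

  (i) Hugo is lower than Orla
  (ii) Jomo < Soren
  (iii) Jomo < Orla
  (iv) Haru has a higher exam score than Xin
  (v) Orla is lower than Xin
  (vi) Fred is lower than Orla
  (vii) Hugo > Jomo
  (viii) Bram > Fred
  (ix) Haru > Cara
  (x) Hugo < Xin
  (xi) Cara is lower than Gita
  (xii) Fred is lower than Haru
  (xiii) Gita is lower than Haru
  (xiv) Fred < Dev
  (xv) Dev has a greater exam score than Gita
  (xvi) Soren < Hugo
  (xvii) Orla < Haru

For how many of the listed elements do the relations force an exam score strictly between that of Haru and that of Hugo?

The relations place Hugo below Haru. An element lies strictly between them when it is forced above Hugo and also forced below Haru.
Above Hugo: {Orla, Xin}. Below Haru: {Jomo, Soren, Fred, Orla, Xin, Cara, Gita}.
Intersection: {Orla, Xin} — 2.

2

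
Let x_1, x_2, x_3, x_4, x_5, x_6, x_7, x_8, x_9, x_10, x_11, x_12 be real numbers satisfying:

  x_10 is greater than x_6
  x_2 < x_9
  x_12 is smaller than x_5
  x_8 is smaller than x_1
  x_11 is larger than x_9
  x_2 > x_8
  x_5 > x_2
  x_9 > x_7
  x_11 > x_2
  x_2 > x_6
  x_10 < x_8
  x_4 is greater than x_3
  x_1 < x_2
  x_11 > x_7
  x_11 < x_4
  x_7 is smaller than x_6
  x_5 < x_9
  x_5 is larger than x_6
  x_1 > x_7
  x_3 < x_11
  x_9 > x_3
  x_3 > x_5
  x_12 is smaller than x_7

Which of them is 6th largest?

x_2

The consecutive relations fix a unique order: x_12 < x_7 < x_6 < x_10 < x_8 < x_1 < x_2 < x_5 < x_3 < x_9 < x_11 < x_4.
Counting 6 from the largest end gives x_2.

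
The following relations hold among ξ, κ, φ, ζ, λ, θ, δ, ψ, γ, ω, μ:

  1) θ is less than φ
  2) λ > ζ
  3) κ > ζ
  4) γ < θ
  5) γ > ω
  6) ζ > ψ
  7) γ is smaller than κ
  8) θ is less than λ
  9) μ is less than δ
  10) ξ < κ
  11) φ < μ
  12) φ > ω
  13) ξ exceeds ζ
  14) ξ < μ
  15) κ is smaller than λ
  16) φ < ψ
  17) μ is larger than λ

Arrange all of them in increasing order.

Each adjacent pair is fixed by a given relation: ω < γ; γ < θ; θ < φ; φ < ψ; ψ < ζ; ζ < ξ; ξ < κ; κ < λ; λ < μ; μ < δ. Chaining them end to end gives the full order.

ω < γ < θ < φ < ψ < ζ < ξ < κ < λ < μ < δ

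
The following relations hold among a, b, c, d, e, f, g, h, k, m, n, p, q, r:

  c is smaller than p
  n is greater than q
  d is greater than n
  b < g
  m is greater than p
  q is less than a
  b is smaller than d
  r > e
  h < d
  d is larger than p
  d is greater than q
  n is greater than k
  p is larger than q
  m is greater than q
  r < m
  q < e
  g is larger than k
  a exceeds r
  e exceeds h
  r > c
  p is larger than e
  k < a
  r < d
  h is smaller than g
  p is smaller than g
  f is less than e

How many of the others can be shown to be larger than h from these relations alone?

The elements the relations force above h are e, r, p, d, g, m, a — no chain reaches any other.
That is 7.

7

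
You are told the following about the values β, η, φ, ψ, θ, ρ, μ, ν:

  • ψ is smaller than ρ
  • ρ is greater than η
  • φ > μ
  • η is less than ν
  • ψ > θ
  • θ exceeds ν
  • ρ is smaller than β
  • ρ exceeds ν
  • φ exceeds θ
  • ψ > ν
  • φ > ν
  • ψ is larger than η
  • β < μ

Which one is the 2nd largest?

μ

The consecutive relations fix a unique order: η < ν < θ < ψ < ρ < β < μ < φ.
The 2nd largest is μ.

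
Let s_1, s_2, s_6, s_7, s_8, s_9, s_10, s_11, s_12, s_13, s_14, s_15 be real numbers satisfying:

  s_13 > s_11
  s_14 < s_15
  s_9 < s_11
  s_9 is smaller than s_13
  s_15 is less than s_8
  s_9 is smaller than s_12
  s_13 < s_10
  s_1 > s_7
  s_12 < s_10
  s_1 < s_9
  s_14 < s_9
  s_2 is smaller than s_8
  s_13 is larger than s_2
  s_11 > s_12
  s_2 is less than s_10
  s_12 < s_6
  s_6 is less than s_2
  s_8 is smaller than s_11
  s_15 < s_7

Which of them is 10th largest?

Piecing the relations together gives one ordering: s_14 < s_15 < s_7 < s_1 < s_9 < s_12 < s_6 < s_2 < s_8 < s_11 < s_13 < s_10.
Counting 10 from the largest end gives s_7.

s_7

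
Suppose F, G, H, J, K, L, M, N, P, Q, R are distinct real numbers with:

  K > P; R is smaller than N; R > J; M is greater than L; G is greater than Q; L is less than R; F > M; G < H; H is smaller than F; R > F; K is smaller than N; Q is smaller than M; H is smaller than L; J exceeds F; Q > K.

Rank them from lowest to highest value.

The consecutive links are each given: P < K; K < Q; Q < G; G < H; H < L; L < M; M < F; F < J; J < R; R < N.

P < K < Q < G < H < L < M < F < J < R < N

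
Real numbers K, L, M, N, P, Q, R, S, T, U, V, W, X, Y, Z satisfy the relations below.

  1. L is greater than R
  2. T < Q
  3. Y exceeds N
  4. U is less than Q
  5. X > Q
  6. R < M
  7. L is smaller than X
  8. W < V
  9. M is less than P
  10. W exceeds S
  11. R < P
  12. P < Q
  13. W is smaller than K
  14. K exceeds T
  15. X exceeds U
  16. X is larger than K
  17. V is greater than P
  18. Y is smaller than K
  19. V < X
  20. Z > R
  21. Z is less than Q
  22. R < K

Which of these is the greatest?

X

Chaining downward from X: directly below it, U, V, Q, L, K; then T, R, P, Y, W, Z; then N, S, M.
That covers every other element, and nothing is given above X, so X is the greatest.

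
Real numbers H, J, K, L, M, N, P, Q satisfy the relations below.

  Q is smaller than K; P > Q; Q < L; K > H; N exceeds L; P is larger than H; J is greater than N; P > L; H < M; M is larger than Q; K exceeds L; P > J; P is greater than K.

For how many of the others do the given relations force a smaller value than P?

The elements the relations force below P are H, Q, L, K, N, J — no chain reaches any other.
That is 6.

6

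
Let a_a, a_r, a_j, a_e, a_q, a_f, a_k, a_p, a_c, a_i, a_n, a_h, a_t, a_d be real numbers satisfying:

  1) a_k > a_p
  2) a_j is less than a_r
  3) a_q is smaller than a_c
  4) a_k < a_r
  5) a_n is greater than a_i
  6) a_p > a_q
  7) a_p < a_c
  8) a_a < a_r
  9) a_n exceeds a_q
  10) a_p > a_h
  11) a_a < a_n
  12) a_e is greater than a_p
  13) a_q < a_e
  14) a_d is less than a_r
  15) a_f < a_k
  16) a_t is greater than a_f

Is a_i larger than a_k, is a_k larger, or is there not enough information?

undetermined

Following every chain through a_i: above a_i we get a_n.
a_k is not reached, and no chain runs the other way from a_k to a_i.
So the given relations leave the order of a_i and a_k undetermined.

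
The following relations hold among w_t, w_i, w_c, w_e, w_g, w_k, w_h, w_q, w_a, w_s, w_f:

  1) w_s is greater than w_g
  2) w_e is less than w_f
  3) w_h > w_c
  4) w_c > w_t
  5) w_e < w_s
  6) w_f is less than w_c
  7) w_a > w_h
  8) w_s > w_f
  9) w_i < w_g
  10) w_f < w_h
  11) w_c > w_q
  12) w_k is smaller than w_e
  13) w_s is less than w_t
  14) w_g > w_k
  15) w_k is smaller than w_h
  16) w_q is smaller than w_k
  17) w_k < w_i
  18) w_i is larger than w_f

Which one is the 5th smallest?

w_i

Piecing the relations together gives one ordering: w_q < w_k < w_e < w_f < w_i < w_g < w_s < w_t < w_c < w_h < w_a.
The 5th smallest is w_i.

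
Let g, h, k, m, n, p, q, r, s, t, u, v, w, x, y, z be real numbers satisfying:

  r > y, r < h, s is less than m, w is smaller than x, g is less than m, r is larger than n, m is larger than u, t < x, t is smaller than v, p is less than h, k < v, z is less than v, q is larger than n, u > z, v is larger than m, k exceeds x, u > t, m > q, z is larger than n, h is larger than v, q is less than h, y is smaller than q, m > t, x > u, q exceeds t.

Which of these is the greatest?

h

t is not greatest since t < v; n is not greatest since n < r; g is not greatest since g < m; w is not greatest since w < x; y is not greatest since y < q; p is not greatest since p < h; r is not greatest since r < h; s is not greatest since s < m; z is not greatest since z < v; q is not greatest since q < m; u is not greatest since u < m; x is not greatest since x < k; m is not greatest since m < v; k is not greatest since k < v; v is not greatest since v < h.
Only h has nothing above it, so h is the greatest.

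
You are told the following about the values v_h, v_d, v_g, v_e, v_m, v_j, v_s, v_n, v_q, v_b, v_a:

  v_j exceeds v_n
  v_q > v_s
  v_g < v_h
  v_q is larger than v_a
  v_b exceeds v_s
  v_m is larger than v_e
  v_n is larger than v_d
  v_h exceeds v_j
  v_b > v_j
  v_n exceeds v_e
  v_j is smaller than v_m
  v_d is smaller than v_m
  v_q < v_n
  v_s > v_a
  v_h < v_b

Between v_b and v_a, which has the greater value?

v_b

v_a < v_s < v_q < v_n < v_j < v_h < v_b, by transitivity through v_s, v_q, v_n, v_j, v_h.
So v_a < v_b; v_b is the larger of the two.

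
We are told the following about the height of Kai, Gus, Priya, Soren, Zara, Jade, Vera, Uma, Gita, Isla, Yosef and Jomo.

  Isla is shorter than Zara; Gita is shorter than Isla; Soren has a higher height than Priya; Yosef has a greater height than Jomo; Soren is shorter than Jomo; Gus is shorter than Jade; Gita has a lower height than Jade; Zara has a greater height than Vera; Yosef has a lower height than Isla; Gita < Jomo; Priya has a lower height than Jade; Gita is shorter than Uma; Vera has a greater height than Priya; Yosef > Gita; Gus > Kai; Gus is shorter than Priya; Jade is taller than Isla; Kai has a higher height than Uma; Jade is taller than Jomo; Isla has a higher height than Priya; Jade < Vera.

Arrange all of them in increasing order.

Gita < Uma < Kai < Gus < Priya < Soren < Jomo < Yosef < Isla < Jade < Vera < Zara

Each adjacent pair is fixed by a given relation: Gita < Uma; Uma < Kai; Kai < Gus; Gus < Priya; Priya < Soren; Soren < Jomo; Jomo < Yosef; Yosef < Isla; Isla < Jade; Jade < Vera; Vera < Zara. Chaining them end to end gives the full order.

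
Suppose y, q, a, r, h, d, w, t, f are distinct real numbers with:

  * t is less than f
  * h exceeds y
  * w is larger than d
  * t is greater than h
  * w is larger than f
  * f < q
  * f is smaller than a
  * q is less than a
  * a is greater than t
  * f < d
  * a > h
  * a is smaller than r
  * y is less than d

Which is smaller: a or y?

Following the relations from y: y < h < t < f < q < a.
So y < a; y is the smaller of the two.

y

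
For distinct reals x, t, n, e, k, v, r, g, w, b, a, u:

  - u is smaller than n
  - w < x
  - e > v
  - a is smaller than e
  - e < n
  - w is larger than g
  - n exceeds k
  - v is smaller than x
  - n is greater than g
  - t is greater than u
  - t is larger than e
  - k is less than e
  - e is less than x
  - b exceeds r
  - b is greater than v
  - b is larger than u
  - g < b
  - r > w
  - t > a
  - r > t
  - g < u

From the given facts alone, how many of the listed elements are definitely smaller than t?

From t the given relations immediately reach a, u, e.
From those, v, g, k — 6 in total.
No other element is forced below t by the given relations, so the count is 6.

6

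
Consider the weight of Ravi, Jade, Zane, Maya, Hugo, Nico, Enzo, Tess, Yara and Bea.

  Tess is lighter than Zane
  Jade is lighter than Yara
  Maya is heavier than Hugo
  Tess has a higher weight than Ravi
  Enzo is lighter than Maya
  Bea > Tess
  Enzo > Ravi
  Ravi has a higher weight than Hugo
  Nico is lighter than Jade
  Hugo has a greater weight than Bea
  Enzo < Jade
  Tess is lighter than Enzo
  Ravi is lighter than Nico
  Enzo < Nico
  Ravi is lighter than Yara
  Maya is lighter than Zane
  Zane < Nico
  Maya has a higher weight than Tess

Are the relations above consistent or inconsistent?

We have Tess < Bea stated directly, yet also Bea < Hugo < Ravi < Tess by chaining the others — so Bea < Tess. Contradiction.

inconsistent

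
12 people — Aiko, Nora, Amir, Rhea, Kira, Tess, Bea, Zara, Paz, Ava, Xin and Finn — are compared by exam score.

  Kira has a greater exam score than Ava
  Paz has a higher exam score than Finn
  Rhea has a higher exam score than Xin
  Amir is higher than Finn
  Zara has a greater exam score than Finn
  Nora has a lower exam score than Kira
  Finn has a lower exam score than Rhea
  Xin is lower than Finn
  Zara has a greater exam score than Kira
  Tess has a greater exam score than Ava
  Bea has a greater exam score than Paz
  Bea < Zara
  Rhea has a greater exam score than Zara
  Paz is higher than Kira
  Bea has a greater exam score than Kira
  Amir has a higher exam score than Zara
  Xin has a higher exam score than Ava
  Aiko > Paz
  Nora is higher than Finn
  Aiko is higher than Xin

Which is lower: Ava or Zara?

Ava

The relevant relations are Ava < Xin; Xin < Finn; Finn < Nora; Nora < Kira; Kira < Paz; Paz < Bea; Bea < Zara.
Chaining these gives Ava < Xin < Finn < Nora < Kira < Paz < Bea < Zara.
So Ava < Zara; Ava is the lower of the two.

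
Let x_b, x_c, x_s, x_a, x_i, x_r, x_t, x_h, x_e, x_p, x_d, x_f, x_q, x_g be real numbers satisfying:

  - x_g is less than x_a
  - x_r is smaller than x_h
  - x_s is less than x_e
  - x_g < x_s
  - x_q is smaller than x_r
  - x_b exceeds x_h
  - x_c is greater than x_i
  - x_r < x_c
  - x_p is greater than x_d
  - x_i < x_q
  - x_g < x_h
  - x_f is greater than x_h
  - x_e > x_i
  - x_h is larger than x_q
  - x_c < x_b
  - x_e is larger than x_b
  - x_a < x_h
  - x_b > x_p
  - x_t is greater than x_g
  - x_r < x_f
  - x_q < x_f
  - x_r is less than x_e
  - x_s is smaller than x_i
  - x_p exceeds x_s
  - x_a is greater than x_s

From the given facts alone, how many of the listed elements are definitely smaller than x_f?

7

The elements the relations force below x_f are x_g, x_s, x_i, x_q, x_a, x_r, x_h — no chain reaches any other.
That is 7.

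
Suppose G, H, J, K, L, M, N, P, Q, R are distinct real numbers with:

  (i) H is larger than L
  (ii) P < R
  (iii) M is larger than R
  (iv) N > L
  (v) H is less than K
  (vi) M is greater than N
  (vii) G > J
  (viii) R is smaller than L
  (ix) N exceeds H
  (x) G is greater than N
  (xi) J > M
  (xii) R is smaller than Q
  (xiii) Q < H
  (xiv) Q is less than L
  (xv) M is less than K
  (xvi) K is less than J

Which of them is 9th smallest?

J

Chaining the given pairs: P < R < Q < L < H < N < M < K < J < G.
The 9th smallest is J.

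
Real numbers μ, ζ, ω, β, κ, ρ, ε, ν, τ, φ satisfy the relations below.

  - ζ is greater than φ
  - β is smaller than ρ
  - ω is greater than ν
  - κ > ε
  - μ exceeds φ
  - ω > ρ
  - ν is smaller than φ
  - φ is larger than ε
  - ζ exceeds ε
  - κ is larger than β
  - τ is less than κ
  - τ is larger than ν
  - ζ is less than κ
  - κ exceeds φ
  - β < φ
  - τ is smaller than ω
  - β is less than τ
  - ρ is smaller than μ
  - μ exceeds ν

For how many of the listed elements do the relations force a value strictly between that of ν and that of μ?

1

The relations place ν below μ. An element lies strictly between them when it is forced above ν and also forced below μ.
Above ν: {τ, φ, ζ, κ, ω}. Below μ: {β, ρ, ε, φ}.
Intersection: {φ} — 1.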